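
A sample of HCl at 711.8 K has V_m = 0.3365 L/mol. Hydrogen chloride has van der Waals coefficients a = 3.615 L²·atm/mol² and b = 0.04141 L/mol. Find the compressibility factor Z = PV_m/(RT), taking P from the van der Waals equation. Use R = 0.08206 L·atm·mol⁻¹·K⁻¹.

Z ≈ 0.9564

P = RT/(V_m − b) − a/V_m² = (0.08206)(711.8)/(0.3365 − 0.04141) − 3.615/(0.3365)²
  = 58.410/0.29509 − 31.926 = 197.94 − 31.926 = 166.01 atm
Z = PV_m/(RT) = (166.01)(0.3365)/((0.08206)(711.8)) = 55.862/58.410 = 0.9564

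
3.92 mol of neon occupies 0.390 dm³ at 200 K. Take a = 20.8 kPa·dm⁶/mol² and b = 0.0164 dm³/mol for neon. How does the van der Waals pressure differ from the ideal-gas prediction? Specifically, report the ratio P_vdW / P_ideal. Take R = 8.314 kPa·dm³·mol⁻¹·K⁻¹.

P_vdW / P_ideal ≈ 1.072

Ideal: P_ideal = nRT/V = (3.92)(8.314)(200)/0.390 = 16713.3 kPa
vdW: P = nRT/(V − nb) − a n²/V² = 6518.18/0.325712 − 319.621/0.152100 = 20012.1 − 2101.39 = 17910.7 kPa
Ratio = 17910.7/16713.3 = 1.072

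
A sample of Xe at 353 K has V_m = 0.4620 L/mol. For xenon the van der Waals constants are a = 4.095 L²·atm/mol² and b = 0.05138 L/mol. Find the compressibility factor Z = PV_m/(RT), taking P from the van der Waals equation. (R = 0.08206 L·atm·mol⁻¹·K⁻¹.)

P = RT/(V_m − b) − a/V_m² = (0.08206)(353)/(0.4620 − 0.05138) − 4.095/(0.4620)²
  = 28.967/0.41062 − 19.185 = 70.545 − 19.185 = 51.360 atm
Z = PV_m/(RT) = (51.360)(0.4620)/((0.08206)(353)) = 23.728/28.967 = 0.8191

Z ≈ 0.8191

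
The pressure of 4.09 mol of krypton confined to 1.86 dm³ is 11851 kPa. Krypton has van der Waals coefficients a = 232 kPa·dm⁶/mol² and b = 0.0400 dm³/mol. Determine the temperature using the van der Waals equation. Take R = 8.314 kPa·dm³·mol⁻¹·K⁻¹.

T = (P + a n²/V²)(V − nb)/(nR)
P + a n²/V² = 11851 + (232)(4.09)²/(1.86)² = 12973 kPa
V − nb = 1.86 − (4.09)(0.0400) = 1.6964 dm³
T = (12973)(1.6964)/((4.09)(8.314)) = 647.2 K

T ≈ 647.2 K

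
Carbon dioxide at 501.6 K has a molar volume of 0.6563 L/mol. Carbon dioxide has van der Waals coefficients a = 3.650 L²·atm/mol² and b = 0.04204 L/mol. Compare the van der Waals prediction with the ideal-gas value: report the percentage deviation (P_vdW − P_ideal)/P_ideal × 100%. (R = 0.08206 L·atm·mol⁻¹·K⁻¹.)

-6.67 %

Ideal: P_ideal = RT/V_m = (0.08206)(501.6)/0.6563 = 62.7172 atm
vdW: P = RT/(V_m − b) − a/V_m² = 41.1613/0.614260 − 3.650/0.430730 = 67.0096 − 8.47399 = 58.5356 atm
% deviation = (58.5356 − 62.7172)/62.7172 × 100% = -6.67%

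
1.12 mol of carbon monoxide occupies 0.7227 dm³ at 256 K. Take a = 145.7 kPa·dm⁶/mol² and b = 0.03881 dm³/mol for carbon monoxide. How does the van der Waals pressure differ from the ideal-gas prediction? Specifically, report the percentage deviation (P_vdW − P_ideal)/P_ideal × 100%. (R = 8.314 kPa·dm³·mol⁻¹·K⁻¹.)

-4.21 %

Ideal: P_ideal = nRT/V = (1.12)(8.314)(256)/0.7227 = 3298.45 kPa
vdW: P = nRT/(V − nb) − a n²/V² = 2383.79/0.679233 − 182.766/0.522295 = 3509.53 − 349.929 = 3159.60 kPa
% deviation = (3159.60 − 3298.45)/3298.45 × 100% = -4.21%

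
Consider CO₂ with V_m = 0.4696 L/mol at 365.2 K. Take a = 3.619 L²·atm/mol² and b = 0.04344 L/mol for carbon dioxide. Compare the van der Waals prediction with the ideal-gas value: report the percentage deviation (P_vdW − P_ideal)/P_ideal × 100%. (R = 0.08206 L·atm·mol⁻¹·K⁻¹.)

Ideal: P_ideal = RT/V_m = (0.08206)(365.2)/0.4696 = 63.8167 atm
vdW: P = RT/(V_m − b) − a/V_m² = 29.9683/0.426160 − 3.619/0.220524 = 70.3217 − 16.4109 = 53.9108 atm
% deviation = (53.9108 − 63.8167)/63.8167 × 100% = -15.52%

-15.52 %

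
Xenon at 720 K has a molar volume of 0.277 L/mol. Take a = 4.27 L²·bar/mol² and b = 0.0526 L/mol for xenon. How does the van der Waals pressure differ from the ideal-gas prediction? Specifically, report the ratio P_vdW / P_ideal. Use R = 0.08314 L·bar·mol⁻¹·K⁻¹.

Ideal: P_ideal = RT/V_m = (0.08314)(720)/0.277 = 216.104 bar
vdW: P = RT/(V_m − b) − a/V_m² = 59.8608/0.224400 − 4.27/0.0767290 = 266.759 − 55.6504 = 211.109 bar
Ratio = 211.109/216.104 = 0.9769

P_vdW / P_ideal ≈ 0.9769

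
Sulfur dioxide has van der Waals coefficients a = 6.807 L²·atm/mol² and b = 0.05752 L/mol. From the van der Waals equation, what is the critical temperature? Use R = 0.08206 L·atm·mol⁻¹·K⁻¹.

T_c ≈ 427.3 K

For a van der Waals gas, T_c = 8a/(27Rb).
T_c = 8×6.807/(27×0.08206×0.05752) = 54.456/0.12744 = 427.3 K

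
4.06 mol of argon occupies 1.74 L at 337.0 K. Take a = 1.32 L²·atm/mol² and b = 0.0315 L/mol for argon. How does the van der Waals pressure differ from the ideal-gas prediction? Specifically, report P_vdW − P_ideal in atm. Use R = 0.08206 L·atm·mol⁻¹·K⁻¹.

ΔP ≈ -2.068 atm

Ideal: P_ideal = nRT/V = (4.06)(0.08206)(337.0)/1.74 = 64.5265 atm
vdW: P = nRT/(V − nb) − a n²/V² = 112.276/1.61211 − 21.7584/3.02760 = 69.6454 − 7.18668 = 62.4587 atm
ΔP = 62.4587 − 64.5265 = -2.068 atm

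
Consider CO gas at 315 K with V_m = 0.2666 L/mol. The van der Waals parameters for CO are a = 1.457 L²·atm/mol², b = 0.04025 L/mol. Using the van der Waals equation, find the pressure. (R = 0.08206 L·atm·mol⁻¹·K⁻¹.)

P = RT/(V_m − b) − a/V_m²
RT/(V_m − b) = (0.08206)(315)/(0.2666 − 0.04025) = 25.849/0.22635 = 114.20 atm
a/V_m² = 1.457/(0.2666)² = 20.499 atm
P = 114.20 − 20.499 = 93.70 atm

P ≈ 93.70 atm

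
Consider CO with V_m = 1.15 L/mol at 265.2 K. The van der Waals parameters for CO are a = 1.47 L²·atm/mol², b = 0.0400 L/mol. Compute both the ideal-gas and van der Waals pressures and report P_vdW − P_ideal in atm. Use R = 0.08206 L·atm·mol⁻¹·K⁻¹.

Ideal: P_ideal = RT/V_m = (0.08206)(265.2)/1.15 = 18.9237 atm
vdW: P = RT/(V_m − b) − a/V_m² = 21.7623/1.11000 − 1.47/1.32250 = 19.6057 − 1.11153 = 18.4942 atm
ΔP = 18.4942 − 18.9237 = -0.430 atm

ΔP ≈ -0.430 atm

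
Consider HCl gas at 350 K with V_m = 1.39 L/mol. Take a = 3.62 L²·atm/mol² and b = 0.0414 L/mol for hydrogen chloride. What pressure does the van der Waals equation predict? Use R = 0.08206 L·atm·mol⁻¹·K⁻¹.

P ≈ 19.42 atm

P = RT/(V_m − b) − a/V_m²
RT/(V_m − b) = (0.08206)(350)/(1.39 − 0.0414) = 28.721/1.3486 = 21.297 atm
a/V_m² = 3.62/(1.39)² = 1.8736 atm
P = 21.297 − 1.8736 = 19.42 atm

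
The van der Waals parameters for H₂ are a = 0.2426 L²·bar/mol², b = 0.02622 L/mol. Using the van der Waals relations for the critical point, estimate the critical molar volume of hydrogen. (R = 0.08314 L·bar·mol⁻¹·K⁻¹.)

V_m,c ≈ 0.07866 L/mol

For a van der Waals gas, V_m,c = 3b.
V_m,c = 3×0.02622 = 0.07866 L/mol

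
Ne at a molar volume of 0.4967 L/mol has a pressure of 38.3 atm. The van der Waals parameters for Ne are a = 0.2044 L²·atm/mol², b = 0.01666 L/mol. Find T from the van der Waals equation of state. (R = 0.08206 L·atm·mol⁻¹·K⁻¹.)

T = (P + a/V_m²)(V_m − b)/R
P + a/V_m² = 38.3 + 0.2044/(0.4967)² = 39.129 atm
V_m − b = 0.4967 − 0.01666 = 0.48004 L/mol
T = (39.129)(0.48004)/0.08206 = 228.9 K

T ≈ 228.9 K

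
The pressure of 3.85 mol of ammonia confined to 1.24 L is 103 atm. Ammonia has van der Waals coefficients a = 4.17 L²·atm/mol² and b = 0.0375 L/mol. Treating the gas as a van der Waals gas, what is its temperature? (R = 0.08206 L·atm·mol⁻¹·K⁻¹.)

T ≈ 496.6 K

T = (P + a n²/V²)(V − nb)/(nR)
P + a n²/V² = 103 + (4.17)(3.85)²/(1.24)² = 143.20 atm
V − nb = 1.24 − (3.85)(0.0375) = 1.0956 L
T = (143.20)(1.0956)/((3.85)(0.08206)) = 496.6 K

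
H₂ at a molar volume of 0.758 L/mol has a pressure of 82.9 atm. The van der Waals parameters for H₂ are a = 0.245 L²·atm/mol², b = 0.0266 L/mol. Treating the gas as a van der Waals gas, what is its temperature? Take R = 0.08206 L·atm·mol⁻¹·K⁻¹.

T ≈ 742.7 K

T = (P + a/V_m²)(V_m − b)/R
P + a/V_m² = 82.9 + 0.245/(0.758)² = 83.326 atm
V_m − b = 0.758 − 0.0266 = 0.73140 L/mol
T = (83.326)(0.73140)/0.08206 = 742.7 K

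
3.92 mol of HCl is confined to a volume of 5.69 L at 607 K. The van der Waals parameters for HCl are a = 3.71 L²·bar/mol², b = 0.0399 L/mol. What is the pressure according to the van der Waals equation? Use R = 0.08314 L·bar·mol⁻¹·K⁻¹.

P ≈ 33.99 bar

P = nRT/(V − nb) − a n²/V²
nRT/(V − nb) = (3.92)(0.08314)(607)/(5.69 − 3.92×0.0399) = 197.83/5.5336 = 35.751 bar
a n²/V² = (3.71)(3.92)²/(5.69)² = 1.7608 bar
P = 35.751 − 1.7608 = 33.99 bar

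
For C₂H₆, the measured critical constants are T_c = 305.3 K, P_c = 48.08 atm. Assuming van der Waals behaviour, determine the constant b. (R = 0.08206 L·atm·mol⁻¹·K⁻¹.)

From T_c = 8a/(27Rb) and P_c = a/(27b²): b = R T_c/(8 P_c).
b = (0.08206)(305.3)/(8×48.08) = 25.053/384.64 = 0.06513 L/mol

b ≈ 0.06513 L/mol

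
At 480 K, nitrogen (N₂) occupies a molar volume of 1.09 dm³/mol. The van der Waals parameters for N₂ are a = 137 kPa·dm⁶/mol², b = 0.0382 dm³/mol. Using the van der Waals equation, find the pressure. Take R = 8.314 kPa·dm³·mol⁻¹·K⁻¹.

P ≈ 3679 kPa

P = RT/(V_m − b) − a/V_m²
RT/(V_m − b) = (8.314)(480)/(1.09 − 0.0382) = 3990.7/1.0518 = 3794.2 kPa
a/V_m² = 137/(1.09)² = 115.31 kPa
P = 3794.2 − 115.31 = 3679 kPa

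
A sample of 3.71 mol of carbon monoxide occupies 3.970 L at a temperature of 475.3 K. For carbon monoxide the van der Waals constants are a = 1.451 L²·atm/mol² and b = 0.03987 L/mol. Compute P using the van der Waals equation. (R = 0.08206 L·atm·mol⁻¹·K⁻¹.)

P = nRT/(V − nb) − a n²/V²
nRT/(V − nb) = (3.71)(0.08206)(475.3)/(3.970 − 3.71×0.03987) = 144.70/3.8221 = 37.859 atm
a n²/V² = (1.451)(3.71)²/(3.970)² = 1.2672 atm
P = 37.859 − 1.2672 = 36.59 atm

P ≈ 36.59 atm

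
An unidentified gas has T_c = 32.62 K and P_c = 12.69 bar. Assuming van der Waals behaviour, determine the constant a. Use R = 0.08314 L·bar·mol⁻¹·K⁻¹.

From T_c = 8a/(27Rb) and P_c = a/(27b²): a = 27 R² T_c²/(64 P_c).
a = 27×(0.08314)²×(32.62)²/(64×12.69) = 198.59/812.16 = 0.2445 L²·bar/mol²

a ≈ 0.2445 L²·bar/mol²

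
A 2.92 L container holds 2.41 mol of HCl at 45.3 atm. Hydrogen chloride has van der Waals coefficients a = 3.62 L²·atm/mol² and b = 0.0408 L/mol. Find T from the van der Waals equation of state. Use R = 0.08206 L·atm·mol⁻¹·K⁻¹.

T = (P + a n²/V²)(V − nb)/(nR)
P + a n²/V² = 45.3 + (3.62)(2.41)²/(2.92)² = 47.766 atm
V − nb = 2.92 − (2.41)(0.0408) = 2.8217 L
T = (47.766)(2.8217)/((2.41)(0.08206)) = 681.5 K

T ≈ 681.5 K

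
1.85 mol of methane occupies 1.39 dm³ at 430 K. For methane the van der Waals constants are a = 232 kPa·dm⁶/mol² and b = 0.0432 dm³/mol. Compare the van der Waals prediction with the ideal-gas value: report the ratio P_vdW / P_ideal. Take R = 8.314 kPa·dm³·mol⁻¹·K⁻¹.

Ideal: P_ideal = nRT/V = (1.85)(8.314)(430)/1.39 = 4758.12 kPa
vdW: P = nRT/(V − nb) − a n²/V² = 6613.79/1.31008 − 794.020/1.93210 = 5048.39 − 410.962 = 4637.43 kPa
Ratio = 4637.43/4758.12 = 0.9746

P_vdW / P_ideal ≈ 0.9746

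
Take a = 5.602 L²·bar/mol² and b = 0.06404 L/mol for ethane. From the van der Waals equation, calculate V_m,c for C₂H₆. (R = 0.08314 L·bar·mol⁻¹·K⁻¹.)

V_m,c ≈ 0.1921 L/mol

For a van der Waals gas, V_m,c = 3b.
V_m,c = 3×0.06404 = 0.1921 L/mol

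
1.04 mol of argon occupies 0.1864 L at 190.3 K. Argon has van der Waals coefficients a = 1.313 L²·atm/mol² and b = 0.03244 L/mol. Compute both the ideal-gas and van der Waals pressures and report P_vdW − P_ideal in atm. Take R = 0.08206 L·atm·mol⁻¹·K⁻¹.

ΔP ≈ -21.62 atm

Ideal: P_ideal = nRT/V = (1.04)(0.08206)(190.3)/0.1864 = 87.1280 atm
vdW: P = nRT/(V − nb) − a n²/V² = 16.2407/0.152662 − 1.42014/0.0347450 = 106.383 − 40.8732 = 65.510 atm
ΔP = 65.510 − 87.1280 = -21.62 atm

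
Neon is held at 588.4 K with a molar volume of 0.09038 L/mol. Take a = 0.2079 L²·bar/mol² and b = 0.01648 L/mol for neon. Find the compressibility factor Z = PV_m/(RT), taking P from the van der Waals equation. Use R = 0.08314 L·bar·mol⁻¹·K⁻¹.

Z ≈ 1.176

P = RT/(V_m − b) − a/V_m² = (0.08314)(588.4)/(0.09038 − 0.01648) − 0.2079/(0.09038)²
  = 48.920/0.073900 − 25.451 = 661.98 − 25.451 = 636.53 bar
Z = PV_m/(RT) = (636.53)(0.09038)/((0.08314)(588.4)) = 57.530/48.920 = 1.176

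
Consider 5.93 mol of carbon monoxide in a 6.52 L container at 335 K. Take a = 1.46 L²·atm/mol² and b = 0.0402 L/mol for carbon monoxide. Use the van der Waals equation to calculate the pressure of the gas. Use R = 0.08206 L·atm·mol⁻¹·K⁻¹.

P = nRT/(V − nb) − a n²/V²
nRT/(V − nb) = (5.93)(0.08206)(335)/(6.52 − 5.93×0.0402) = 163.02/6.2816 = 25.952 atm
a n²/V² = (1.46)(5.93)²/(6.52)² = 1.2077 atm
P = 25.952 − 1.2077 = 24.74 atm

P ≈ 24.74 atm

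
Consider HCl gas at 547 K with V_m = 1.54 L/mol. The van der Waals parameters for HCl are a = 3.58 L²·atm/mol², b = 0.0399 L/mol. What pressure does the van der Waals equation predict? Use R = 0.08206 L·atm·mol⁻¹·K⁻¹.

P ≈ 28.41 atm

P = RT/(V_m − b) − a/V_m²
RT/(V_m − b) = (0.08206)(547)/(1.54 − 0.0399) = 44.887/1.5001 = 29.923 atm
a/V_m² = 3.58/(1.54)² = 1.5095 atm
P = 29.923 − 1.5095 = 28.41 atm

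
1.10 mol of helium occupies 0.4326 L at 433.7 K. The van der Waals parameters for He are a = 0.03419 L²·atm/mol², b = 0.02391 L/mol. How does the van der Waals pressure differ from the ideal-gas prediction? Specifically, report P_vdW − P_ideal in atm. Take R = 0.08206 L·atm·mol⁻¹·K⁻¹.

Ideal: P_ideal = nRT/V = (1.10)(0.08206)(433.7)/0.4326 = 90.4955 atm
vdW: P = nRT/(V − nb) − a n²/V² = 39.1484/0.406299 − 0.0413699/0.187143 = 96.3537 − 0.221060 = 96.1326 atm
ΔP = 96.1326 − 90.4955 = 5.637 atm

ΔP ≈ 5.637 atm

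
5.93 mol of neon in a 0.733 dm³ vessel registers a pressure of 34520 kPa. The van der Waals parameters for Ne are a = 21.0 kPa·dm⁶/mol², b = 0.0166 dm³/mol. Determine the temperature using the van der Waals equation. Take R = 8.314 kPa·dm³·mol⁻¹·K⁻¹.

T = (P + a n²/V²)(V − nb)/(nR)
P + a n²/V² = 34520 + (21.0)(5.93)²/(0.733)² = 35894 kPa
V − nb = 0.733 − (5.93)(0.0166) = 0.63456 dm³
T = (35894)(0.63456)/((5.93)(8.314)) = 462.0 K

T ≈ 462.0 K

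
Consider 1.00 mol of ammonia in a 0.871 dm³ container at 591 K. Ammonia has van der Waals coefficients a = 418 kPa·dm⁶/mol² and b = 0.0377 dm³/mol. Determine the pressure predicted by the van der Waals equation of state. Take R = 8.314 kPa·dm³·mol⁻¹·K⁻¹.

P = nRT/(V − nb) − a n²/V²
nRT/(V − nb) = (1.00)(8.314)(591)/(0.871 − 1.00×0.0377) = 4913.6/0.83330 = 5896.6 kPa
a n²/V² = (418)(1.00)²/(0.871)² = 550.99 kPa
P = 5896.6 − 550.99 = 5346 kPa

P ≈ 5346 kPa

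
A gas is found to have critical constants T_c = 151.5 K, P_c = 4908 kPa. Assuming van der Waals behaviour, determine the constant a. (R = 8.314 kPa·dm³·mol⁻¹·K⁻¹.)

From T_c = 8a/(27Rb) and P_c = a/(27b²): a = 27 R² T_c²/(64 P_c).
a = 27×(8.314)²×(151.5)²/(64×4908) = 42836016/314112 = 136.4 kPa·dm⁶/mol²

a ≈ 136.4 kPa·dm⁶/mol²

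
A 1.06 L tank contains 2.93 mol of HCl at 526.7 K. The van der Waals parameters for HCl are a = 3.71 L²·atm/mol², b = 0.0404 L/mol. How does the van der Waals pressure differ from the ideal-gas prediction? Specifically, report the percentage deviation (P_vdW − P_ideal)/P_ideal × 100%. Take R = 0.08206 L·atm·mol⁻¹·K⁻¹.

Ideal: P_ideal = nRT/V = (2.93)(0.08206)(526.7)/1.06 = 119.469 atm
vdW: P = nRT/(V − nb) − a n²/V² = 126.638/0.941628 − 31.8500/1.12360 = 134.488 − 28.3464 = 106.142 atm
% deviation = (106.142 − 119.469)/119.469 × 100% = -11.16%

-11.16 %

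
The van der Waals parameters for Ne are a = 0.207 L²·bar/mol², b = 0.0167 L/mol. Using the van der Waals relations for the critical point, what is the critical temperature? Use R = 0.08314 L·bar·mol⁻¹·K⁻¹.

For a van der Waals gas, T_c = 8a/(27Rb).
T_c = 8×0.207/(27×0.08314×0.0167) = 1.6560/0.037488 = 44.17 K

T_c ≈ 44.17 K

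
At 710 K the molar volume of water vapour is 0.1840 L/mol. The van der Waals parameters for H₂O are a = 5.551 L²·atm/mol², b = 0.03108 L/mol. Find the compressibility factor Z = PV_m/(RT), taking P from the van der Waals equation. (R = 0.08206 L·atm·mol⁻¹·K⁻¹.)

Z ≈ 0.6854

P = RT/(V_m − b) − a/V_m² = (0.08206)(710)/(0.1840 − 0.03108) − 5.551/(0.1840)²
  = 58.263/0.15292 − 163.96 = 381.00 − 163.96 = 217.04 atm
Z = PV_m/(RT) = (217.04)(0.1840)/((0.08206)(710)) = 39.935/58.263 = 0.6854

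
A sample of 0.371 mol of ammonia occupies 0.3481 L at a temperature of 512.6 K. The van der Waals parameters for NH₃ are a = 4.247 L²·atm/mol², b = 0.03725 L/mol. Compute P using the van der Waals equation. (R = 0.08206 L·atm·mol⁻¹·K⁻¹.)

P ≈ 41.86 atm

P = nRT/(V − nb) − a n²/V²
nRT/(V − nb) = (0.371)(0.08206)(512.6)/(0.3481 − 0.371×0.03725) = 15.606/0.33428 = 46.685 atm
a n²/V² = (4.247)(0.371)²/(0.3481)² = 4.8242 atm
P = 46.685 − 4.8242 = 41.86 atm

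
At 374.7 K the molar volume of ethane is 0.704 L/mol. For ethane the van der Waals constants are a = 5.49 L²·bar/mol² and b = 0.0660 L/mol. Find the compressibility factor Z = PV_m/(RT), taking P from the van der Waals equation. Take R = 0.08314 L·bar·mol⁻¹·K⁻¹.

P = RT/(V_m − b) − a/V_m² = (0.08314)(374.7)/(0.704 − 0.0660) − 5.49/(0.704)²
  = 31.153/0.63800 − 11.077 = 48.829 − 11.077 = 37.752 bar
Z = PV_m/(RT) = (37.752)(0.704)/((0.08314)(374.7)) = 26.577/31.153 = 0.8531

Z ≈ 0.8531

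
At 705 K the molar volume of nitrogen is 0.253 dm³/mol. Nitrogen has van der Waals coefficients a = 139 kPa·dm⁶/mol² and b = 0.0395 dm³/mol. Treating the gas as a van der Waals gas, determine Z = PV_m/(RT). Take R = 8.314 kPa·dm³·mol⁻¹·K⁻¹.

P = RT/(V_m − b) − a/V_m² = (8.314)(705)/(0.253 − 0.0395) − 139/(0.253)²
  = 5861.4/0.21350 − 2171.6 = 27454 − 2171.6 = 25282 kPa
Z = PV_m/(RT) = (25282)(0.253)/((8.314)(705)) = 6396.3/5861.4 = 1.091

Z ≈ 1.091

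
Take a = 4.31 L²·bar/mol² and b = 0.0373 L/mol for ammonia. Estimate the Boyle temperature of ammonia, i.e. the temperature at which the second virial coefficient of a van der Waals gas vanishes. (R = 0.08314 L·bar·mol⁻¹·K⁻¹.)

T_B ≈ 1390 K

For a van der Waals gas the second virial coefficient B₂ = b − a/(RT) vanishes at T_B = a/(Rb).
T_B = 4.31/(0.08314×0.0373) = 4.31/0.0031011 = 1390 K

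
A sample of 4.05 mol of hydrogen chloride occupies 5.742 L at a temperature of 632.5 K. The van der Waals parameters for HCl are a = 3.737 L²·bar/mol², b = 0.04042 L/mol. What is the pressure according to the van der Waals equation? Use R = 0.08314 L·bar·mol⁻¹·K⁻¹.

P ≈ 36.32 bar

P = nRT/(V − nb) − a n²/V²
nRT/(V − nb) = (4.05)(0.08314)(632.5)/(5.742 − 4.05×0.04042) = 212.97/5.5783 = 38.178 bar
a n²/V² = (3.737)(4.05)²/(5.742)² = 1.8591 bar
P = 38.178 − 1.8591 = 36.32 bar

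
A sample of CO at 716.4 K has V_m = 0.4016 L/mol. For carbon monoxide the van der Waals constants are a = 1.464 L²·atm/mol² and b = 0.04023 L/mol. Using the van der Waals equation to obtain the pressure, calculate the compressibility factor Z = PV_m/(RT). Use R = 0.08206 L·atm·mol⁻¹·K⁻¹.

Z ≈ 1.049

P = RT/(V_m − b) − a/V_m² = (0.08206)(716.4)/(0.4016 − 0.04023) − 1.464/(0.4016)²
  = 58.788/0.36137 − 9.0772 = 162.68 − 9.0772 = 153.60 atm
Z = PV_m/(RT) = (153.60)(0.4016)/((0.08206)(716.4)) = 61.686/58.788 = 1.049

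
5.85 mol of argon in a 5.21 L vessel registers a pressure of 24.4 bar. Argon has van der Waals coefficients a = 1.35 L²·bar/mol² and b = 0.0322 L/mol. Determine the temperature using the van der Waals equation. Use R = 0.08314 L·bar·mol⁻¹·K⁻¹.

T ≈ 269.5 K

T = (P + a n²/V²)(V − nb)/(nR)
P + a n²/V² = 24.4 + (1.35)(5.85)²/(5.21)² = 26.102 bar
V − nb = 5.21 − (5.85)(0.0322) = 5.0216 L
T = (26.102)(5.0216)/((5.85)(0.08314)) = 269.5 K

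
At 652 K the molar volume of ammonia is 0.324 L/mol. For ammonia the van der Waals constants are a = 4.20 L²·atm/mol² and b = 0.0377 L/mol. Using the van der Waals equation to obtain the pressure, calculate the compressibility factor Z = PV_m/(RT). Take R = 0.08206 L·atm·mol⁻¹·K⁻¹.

P = RT/(V_m − b) − a/V_m² = (0.08206)(652)/(0.324 − 0.0377) − 4.20/(0.324)²
  = 53.503/0.28630 − 40.009 = 186.88 − 40.009 = 146.87 atm
Z = PV_m/(RT) = (146.87)(0.324)/((0.08206)(652)) = 47.586/53.503 = 0.8894

Z ≈ 0.8894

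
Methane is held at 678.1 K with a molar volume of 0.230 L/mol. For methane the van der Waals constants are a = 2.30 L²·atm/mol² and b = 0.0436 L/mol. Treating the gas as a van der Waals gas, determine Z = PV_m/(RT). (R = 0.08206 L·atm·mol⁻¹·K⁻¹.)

Z ≈ 1.054

P = RT/(V_m − b) − a/V_m² = (0.08206)(678.1)/(0.230 − 0.0436) − 2.30/(0.230)²
  = 55.645/0.18640 − 43.478 = 298.52 − 43.478 = 255.04 atm
Z = PV_m/(RT) = (255.04)(0.230)/((0.08206)(678.1)) = 58.659/55.645 = 1.054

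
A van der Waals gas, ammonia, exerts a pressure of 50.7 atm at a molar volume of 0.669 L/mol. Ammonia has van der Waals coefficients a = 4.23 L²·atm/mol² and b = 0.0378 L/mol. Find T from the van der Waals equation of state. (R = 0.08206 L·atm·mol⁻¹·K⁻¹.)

T = (P + a/V_m²)(V_m − b)/R
P + a/V_m² = 50.7 + 4.23/(0.669)² = 60.151 atm
V_m − b = 0.669 − 0.0378 = 0.63120 L/mol
T = (60.151)(0.63120)/0.08206 = 462.7 K

T ≈ 462.7 K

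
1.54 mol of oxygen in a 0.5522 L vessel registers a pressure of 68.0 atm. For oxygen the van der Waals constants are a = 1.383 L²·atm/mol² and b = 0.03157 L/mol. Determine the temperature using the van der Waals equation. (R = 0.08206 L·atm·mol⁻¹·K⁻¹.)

T = (P + a n²/V²)(V − nb)/(nR)
P + a n²/V² = 68.0 + (1.383)(1.54)²/(0.5522)² = 78.756 atm
V − nb = 0.5522 − (1.54)(0.03157) = 0.50358 L
T = (78.756)(0.50358)/((1.54)(0.08206)) = 313.8 K

T ≈ 313.8 K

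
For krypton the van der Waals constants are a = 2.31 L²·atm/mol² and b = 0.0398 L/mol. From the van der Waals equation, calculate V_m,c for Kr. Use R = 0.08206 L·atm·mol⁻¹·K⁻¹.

V_m,c ≈ 0.1194 L/mol

For a van der Waals gas, V_m,c = 3b.
V_m,c = 3×0.0398 = 0.1194 L/mol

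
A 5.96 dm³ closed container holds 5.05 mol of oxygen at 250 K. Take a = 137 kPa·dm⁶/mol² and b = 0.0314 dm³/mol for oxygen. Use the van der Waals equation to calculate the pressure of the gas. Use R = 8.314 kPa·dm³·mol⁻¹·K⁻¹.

P ≈ 1711 kPa

P = nRT/(V − nb) − a n²/V²
nRT/(V − nb) = (5.05)(8.314)(250)/(5.96 − 5.05×0.0314) = 10496/5.8014 = 1809.2 kPa
a n²/V² = (137)(5.05)²/(5.96)² = 98.358 kPa
P = 1809.2 − 98.358 = 1711 kPa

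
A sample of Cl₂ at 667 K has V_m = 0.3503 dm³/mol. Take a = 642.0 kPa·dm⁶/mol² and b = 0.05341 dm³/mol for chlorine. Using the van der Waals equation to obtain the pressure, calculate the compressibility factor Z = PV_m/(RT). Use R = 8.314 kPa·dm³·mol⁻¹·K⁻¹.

P = RT/(V_m − b) − a/V_m² = (8.314)(667)/(0.3503 − 0.05341) − 642.0/(0.3503)²
  = 5545.4/0.29689 − 5231.8 = 18678 − 5231.8 = 13446 kPa
Z = PV_m/(RT) = (13446)(0.3503)/((8.314)(667)) = 4710.1/5545.4 = 0.8494

Z ≈ 0.8494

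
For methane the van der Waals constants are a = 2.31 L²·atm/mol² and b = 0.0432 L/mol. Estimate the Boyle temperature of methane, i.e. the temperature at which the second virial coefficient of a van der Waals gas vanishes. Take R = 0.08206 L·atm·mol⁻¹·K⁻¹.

T_B ≈ 651.6 K

For a van der Waals gas the second virial coefficient B₂ = b − a/(RT) vanishes at T_B = a/(Rb).
T_B = 2.31/(0.08206×0.0432) = 2.31/0.0035450 = 651.6 K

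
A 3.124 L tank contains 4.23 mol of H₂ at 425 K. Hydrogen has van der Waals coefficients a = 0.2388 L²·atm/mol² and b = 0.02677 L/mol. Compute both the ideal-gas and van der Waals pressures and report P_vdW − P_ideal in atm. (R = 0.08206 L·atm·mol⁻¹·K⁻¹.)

Ideal: P_ideal = nRT/V = (4.23)(0.08206)(425)/3.124 = 47.2226 atm
vdW: P = nRT/(V − nb) − a n²/V² = 147.523/3.01076 − 4.27282/9.75938 = 48.9986 − 0.437817 = 48.5608 atm
ΔP = 48.5608 − 47.2226 = 1.338 atm

ΔP ≈ 1.338 atm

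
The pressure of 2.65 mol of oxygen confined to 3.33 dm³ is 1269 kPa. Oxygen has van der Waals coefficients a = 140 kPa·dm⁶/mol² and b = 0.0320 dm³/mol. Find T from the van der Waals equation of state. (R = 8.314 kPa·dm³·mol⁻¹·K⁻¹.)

T ≈ 200.0 K

T = (P + a n²/V²)(V − nb)/(nR)
P + a n²/V² = 1269 + (140)(2.65)²/(3.33)² = 1357.7 kPa
V − nb = 3.33 − (2.65)(0.0320) = 3.2452 dm³
T = (1357.7)(3.2452)/((2.65)(8.314)) = 200.0 K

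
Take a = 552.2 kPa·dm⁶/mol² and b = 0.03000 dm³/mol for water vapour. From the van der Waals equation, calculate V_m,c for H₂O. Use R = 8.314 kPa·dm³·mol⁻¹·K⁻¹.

For a van der Waals gas, V_m,c = 3b.
V_m,c = 3×0.03000 = 0.09000 dm³/mol

V_m,c ≈ 0.09000 dm³/mol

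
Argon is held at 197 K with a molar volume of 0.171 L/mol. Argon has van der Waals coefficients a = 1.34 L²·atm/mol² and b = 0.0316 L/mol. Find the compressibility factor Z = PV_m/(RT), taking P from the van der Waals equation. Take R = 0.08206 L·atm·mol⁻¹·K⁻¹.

Z ≈ 0.7419

P = RT/(V_m − b) − a/V_m² = (0.08206)(197)/(0.171 − 0.0316) − 1.34/(0.171)²
  = 16.166/0.13940 − 45.826 = 115.97 − 45.826 = 70.14 atm
Z = PV_m/(RT) = (70.14)(0.171)/((0.08206)(197)) = 11.994/16.166 = 0.7419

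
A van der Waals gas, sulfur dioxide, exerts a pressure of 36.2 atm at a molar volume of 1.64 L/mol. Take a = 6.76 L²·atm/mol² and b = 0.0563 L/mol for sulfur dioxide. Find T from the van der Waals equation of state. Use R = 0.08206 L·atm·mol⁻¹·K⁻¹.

T ≈ 747.1 K

T = (P + a/V_m²)(V_m − b)/R
P + a/V_m² = 36.2 + 6.76/(1.64)² = 38.713 atm
V_m − b = 1.64 − 0.0563 = 1.5837 L/mol
T = (38.713)(1.5837)/0.08206 = 747.1 K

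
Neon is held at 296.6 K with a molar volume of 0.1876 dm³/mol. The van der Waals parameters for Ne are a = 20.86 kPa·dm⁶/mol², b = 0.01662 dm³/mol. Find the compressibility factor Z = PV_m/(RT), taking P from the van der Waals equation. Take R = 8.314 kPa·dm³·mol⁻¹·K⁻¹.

P = RT/(V_m − b) − a/V_m² = (8.314)(296.6)/(0.1876 − 0.01662) − 20.86/(0.1876)²
  = 2465.9/0.17098 − 592.72 = 14422 − 592.72 = 13829 kPa
Z = PV_m/(RT) = (13829)(0.1876)/((8.314)(296.6)) = 2594.3/2465.9 = 1.052

Z ≈ 1.052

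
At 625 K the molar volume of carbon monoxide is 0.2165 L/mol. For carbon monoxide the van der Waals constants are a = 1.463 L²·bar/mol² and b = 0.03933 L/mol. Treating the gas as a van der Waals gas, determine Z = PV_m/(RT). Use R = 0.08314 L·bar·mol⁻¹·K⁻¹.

P = RT/(V_m − b) − a/V_m² = (0.08314)(625)/(0.2165 − 0.03933) − 1.463/(0.2165)²
  = 51.963/0.17717 − 31.212 = 293.29 − 31.212 = 262.08 bar
Z = PV_m/(RT) = (262.08)(0.2165)/((0.08314)(625)) = 56.740/51.963 = 1.092

Z ≈ 1.092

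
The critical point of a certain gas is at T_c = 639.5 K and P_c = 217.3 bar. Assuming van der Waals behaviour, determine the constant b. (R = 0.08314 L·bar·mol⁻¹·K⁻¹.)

From T_c = 8a/(27Rb) and P_c = a/(27b²): b = R T_c/(8 P_c).
b = (0.08314)(639.5)/(8×217.3) = 53.168/1738.4 = 0.03058 L/mol

b ≈ 0.03058 L/mol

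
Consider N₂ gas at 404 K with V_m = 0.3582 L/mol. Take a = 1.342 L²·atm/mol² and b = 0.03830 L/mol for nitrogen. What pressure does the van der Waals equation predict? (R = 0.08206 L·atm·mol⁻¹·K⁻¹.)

P = RT/(V_m − b) − a/V_m²
RT/(V_m − b) = (0.08206)(404)/(0.3582 − 0.03830) = 33.152/0.31990 = 103.63 atm
a/V_m² = 1.342/(0.3582)² = 10.459 atm
P = 103.63 − 10.459 = 93.17 atm

P ≈ 93.17 atm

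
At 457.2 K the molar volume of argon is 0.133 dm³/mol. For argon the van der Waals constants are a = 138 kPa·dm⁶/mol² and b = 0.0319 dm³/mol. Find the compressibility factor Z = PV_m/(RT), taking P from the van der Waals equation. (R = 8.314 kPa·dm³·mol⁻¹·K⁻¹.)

P = RT/(V_m − b) − a/V_m² = (8.314)(457.2)/(0.133 − 0.0319) − 138/(0.133)²
  = 3801.2/0.10110 − 7801.5 = 37598 − 7801.5 = 29797 kPa
Z = PV_m/(RT) = (29797)(0.133)/((8.314)(457.2)) = 3963.0/3801.2 = 1.043

Z ≈ 1.043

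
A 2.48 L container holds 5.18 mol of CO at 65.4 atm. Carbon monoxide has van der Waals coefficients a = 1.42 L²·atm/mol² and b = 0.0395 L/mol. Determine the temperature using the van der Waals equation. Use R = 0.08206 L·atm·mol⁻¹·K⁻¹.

T = (P + a n²/V²)(V − nb)/(nR)
P + a n²/V² = 65.4 + (1.42)(5.18)²/(2.48)² = 71.595 atm
V − nb = 2.48 − (5.18)(0.0395) = 2.2754 L
T = (71.595)(2.2754)/((5.18)(0.08206)) = 383.2 K

T ≈ 383.2 K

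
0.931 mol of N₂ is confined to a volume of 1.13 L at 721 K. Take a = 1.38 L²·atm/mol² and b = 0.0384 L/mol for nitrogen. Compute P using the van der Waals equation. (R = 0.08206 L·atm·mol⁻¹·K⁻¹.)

P = nRT/(V − nb) − a n²/V²
nRT/(V − nb) = (0.931)(0.08206)(721)/(1.13 − 0.931×0.0384) = 55.083/1.0942 = 50.341 atm
a n²/V² = (1.38)(0.931)²/(1.13)² = 0.93675 atm
P = 50.341 − 0.93675 = 49.40 atm

P ≈ 49.40 atm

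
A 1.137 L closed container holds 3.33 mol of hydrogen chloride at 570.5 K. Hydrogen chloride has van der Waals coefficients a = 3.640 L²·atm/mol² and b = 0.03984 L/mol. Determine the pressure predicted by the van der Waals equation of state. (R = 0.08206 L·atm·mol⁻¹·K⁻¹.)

P ≈ 124.0 atm

P = nRT/(V − nb) − a n²/V²
nRT/(V − nb) = (3.33)(0.08206)(570.5)/(1.137 − 3.33×0.03984) = 155.89/1.0043 = 155.22 atm
a n²/V² = (3.640)(3.33)²/(1.137)² = 31.223 atm
P = 155.22 − 31.223 = 124.0 atm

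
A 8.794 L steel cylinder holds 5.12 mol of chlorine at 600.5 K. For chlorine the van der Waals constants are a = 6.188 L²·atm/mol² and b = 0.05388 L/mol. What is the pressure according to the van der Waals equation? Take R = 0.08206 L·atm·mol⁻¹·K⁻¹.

P = nRT/(V − nb) − a n²/V²
nRT/(V − nb) = (5.12)(0.08206)(600.5)/(8.794 − 5.12×0.05388) = 252.30/8.5181 = 29.619 atm
a n²/V² = (6.188)(5.12)²/(8.794)² = 2.0976 atm
P = 29.619 − 2.0976 = 27.52 atm

P ≈ 27.52 atm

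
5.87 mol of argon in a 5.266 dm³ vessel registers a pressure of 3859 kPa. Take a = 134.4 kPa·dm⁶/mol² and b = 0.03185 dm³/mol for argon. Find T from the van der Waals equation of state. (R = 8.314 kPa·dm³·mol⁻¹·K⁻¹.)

T = (P + a n²/V²)(V − nb)/(nR)
P + a n²/V² = 3859 + (134.4)(5.87)²/(5.266)² = 4026.0 kPa
V − nb = 5.266 − (5.87)(0.03185) = 5.0790 dm³
T = (4026.0)(5.0790)/((5.87)(8.314)) = 419.0 K

T ≈ 419.0 K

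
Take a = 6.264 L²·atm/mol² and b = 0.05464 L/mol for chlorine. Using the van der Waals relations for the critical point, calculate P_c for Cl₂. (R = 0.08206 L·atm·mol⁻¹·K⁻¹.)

P_c ≈ 77.71 atm

For a van der Waals gas, P_c = a/(27b²).
P_c = 6.264/(27×(0.05464)²) = 6.264/0.080609 = 77.71 atm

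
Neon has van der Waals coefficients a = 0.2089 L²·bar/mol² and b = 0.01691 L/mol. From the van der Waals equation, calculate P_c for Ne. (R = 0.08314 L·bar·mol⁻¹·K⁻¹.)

P_c ≈ 27.06 bar

For a van der Waals gas, P_c = a/(27b²).
P_c = 0.2089/(27×(0.01691)²) = 0.2089/0.0077206 = 27.06 bar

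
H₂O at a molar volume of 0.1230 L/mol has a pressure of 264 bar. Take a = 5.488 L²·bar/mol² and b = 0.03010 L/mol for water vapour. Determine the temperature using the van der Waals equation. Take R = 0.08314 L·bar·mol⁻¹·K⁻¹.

T ≈ 700.3 K

T = (P + a/V_m²)(V_m − b)/R
P + a/V_m² = 264 + 5.488/(0.1230)² = 626.75 bar
V_m − b = 0.1230 − 0.03010 = 0.092900 L/mol
T = (626.75)(0.092900)/0.08314 = 700.3 K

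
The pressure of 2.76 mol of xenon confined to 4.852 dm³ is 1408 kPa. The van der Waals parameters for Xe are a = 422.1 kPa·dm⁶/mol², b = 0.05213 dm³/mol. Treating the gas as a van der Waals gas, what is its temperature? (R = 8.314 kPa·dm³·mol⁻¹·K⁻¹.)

T ≈ 316.9 K

T = (P + a n²/V²)(V − nb)/(nR)
P + a n²/V² = 1408 + (422.1)(2.76)²/(4.852)² = 1544.6 kPa
V − nb = 4.852 − (2.76)(0.05213) = 4.7081 dm³
T = (1544.6)(4.7081)/((2.76)(8.314)) = 316.9 K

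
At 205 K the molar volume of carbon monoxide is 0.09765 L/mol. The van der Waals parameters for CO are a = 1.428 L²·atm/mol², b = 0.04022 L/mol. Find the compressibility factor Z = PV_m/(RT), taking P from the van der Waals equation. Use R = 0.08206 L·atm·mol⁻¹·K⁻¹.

Z ≈ 0.8310

P = RT/(V_m − b) − a/V_m² = (0.08206)(205)/(0.09765 − 0.04022) − 1.428/(0.09765)²
  = 16.822/0.057430 − 149.76 = 292.91 − 149.76 = 143.15 atm
Z = PV_m/(RT) = (143.15)(0.09765)/((0.08206)(205)) = 13.979/16.822 = 0.8310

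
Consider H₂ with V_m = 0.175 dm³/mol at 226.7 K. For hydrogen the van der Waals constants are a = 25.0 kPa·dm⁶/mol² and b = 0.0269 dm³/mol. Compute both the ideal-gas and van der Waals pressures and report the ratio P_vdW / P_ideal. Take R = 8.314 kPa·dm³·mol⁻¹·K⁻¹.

P_vdW / P_ideal ≈ 1.106

Ideal: P_ideal = RT/V_m = (8.314)(226.7)/0.175 = 10770.2 kPa
vdW: P = RT/(V_m − b) − a/V_m² = 1884.78/0.148100 − 25.0/0.0306250 = 12726.4 − 816.327 = 11910.1 kPa
Ratio = 11910.1/10770.2 = 1.106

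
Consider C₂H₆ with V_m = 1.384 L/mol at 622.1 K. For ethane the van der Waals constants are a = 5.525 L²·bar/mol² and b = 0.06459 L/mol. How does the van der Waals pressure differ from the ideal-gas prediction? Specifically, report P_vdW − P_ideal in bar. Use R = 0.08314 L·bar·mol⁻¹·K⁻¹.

Ideal: P_ideal = RT/V_m = (0.08314)(622.1)/1.384 = 37.3709 bar
vdW: P = RT/(V_m − b) − a/V_m² = 51.7214/1.31941 − 5.525/1.91546 = 39.2004 − 2.88442 = 36.3160 bar
ΔP = 36.3160 − 37.3709 = -1.055 bar

ΔP ≈ -1.055 bar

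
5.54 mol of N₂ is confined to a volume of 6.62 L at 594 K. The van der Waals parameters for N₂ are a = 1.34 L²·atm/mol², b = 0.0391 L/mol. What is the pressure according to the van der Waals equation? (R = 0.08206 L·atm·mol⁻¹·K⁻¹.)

P = nRT/(V − nb) − a n²/V²
nRT/(V − nb) = (5.54)(0.08206)(594)/(6.62 − 5.54×0.0391) = 270.04/6.4034 = 42.171 atm
a n²/V² = (1.34)(5.54)²/(6.62)² = 0.93844 atm
P = 42.171 − 0.93844 = 41.23 atm

P ≈ 41.23 atm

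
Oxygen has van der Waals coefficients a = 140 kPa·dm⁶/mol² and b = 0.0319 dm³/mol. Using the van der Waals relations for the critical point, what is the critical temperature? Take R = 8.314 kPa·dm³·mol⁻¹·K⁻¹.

For a van der Waals gas, T_c = 8a/(27Rb).
T_c = 8×140/(27×8.314×0.0319) = 1120.0/7.1608 = 156.4 K

T_c ≈ 156.4 K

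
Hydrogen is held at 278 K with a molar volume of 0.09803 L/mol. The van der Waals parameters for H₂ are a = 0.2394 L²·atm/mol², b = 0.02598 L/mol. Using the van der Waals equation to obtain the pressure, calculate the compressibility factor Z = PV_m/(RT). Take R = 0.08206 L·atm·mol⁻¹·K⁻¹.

Z ≈ 1.254

P = RT/(V_m − b) − a/V_m² = (0.08206)(278)/(0.09803 − 0.02598) − 0.2394/(0.09803)²
  = 22.813/0.072050 − 24.912 = 316.63 − 24.912 = 291.72 atm
Z = PV_m/(RT) = (291.72)(0.09803)/((0.08206)(278)) = 28.597/22.813 = 1.254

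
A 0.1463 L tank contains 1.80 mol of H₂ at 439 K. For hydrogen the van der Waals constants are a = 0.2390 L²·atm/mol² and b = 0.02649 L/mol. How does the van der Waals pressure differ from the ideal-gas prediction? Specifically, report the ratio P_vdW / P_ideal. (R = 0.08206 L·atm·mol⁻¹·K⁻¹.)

P_vdW / P_ideal ≈ 1.402

Ideal: P_ideal = nRT/V = (1.80)(0.08206)(439)/0.1463 = 443.225 atm
vdW: P = nRT/(V − nb) − a n²/V² = 64.8438/0.0986180 − 0.774360/0.0214037 = 657.525 − 36.1788 = 621.346 atm
Ratio = 621.346/443.225 = 1.402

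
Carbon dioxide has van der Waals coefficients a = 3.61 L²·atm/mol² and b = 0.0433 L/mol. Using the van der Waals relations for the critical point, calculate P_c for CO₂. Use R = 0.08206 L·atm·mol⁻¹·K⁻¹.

For a van der Waals gas, P_c = a/(27b²).
P_c = 3.61/(27×(0.0433)²) = 3.61/0.050622 = 71.31 atm

P_c ≈ 71.31 atm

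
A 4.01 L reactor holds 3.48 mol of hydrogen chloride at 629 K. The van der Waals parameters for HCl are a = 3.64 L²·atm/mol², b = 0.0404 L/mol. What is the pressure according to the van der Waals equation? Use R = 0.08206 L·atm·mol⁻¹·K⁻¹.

P ≈ 43.68 atm

P = nRT/(V − nb) − a n²/V²
nRT/(V − nb) = (3.48)(0.08206)(629)/(4.01 − 3.48×0.0404) = 179.62/3.8694 = 46.421 atm
a n²/V² = (3.64)(3.48)²/(4.01)² = 2.7414 atm
P = 46.421 − 2.7414 = 43.68 atm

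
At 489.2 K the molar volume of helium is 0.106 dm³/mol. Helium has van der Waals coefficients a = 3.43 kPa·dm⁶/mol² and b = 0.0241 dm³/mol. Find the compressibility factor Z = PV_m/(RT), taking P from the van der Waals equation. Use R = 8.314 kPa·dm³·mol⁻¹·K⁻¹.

Z ≈ 1.286

P = RT/(V_m − b) − a/V_m² = (8.314)(489.2)/(0.106 − 0.0241) − 3.43/(0.106)²
  = 4067.2/0.081900 − 305.27 = 49661 − 305.27 = 49356 kPa
Z = PV_m/(RT) = (49356)(0.106)/((8.314)(489.2)) = 5231.7/4067.2 = 1.286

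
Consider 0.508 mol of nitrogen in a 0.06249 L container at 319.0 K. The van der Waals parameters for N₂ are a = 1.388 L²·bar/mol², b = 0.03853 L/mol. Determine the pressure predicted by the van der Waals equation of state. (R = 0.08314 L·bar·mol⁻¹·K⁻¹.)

P = nRT/(V − nb) − a n²/V²
nRT/(V − nb) = (0.508)(0.08314)(319.0)/(0.06249 − 0.508×0.03853) = 13.473/0.042917 = 313.93 bar
a n²/V² = (1.388)(0.508)²/(0.06249)² = 91.727 bar
P = 313.93 − 91.727 = 222.2 bar

P ≈ 222.2 bar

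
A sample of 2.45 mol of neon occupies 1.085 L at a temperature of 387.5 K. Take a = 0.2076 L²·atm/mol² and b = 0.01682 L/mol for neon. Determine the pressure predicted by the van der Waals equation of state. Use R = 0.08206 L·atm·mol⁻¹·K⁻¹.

P = nRT/(V − nb) − a n²/V²
nRT/(V − nb) = (2.45)(0.08206)(387.5)/(1.085 − 2.45×0.01682) = 77.906/1.0438 = 74.637 atm
a n²/V² = (0.2076)(2.45)²/(1.085)² = 1.0585 atm
P = 74.637 − 1.0585 = 73.58 atm

P ≈ 73.58 atm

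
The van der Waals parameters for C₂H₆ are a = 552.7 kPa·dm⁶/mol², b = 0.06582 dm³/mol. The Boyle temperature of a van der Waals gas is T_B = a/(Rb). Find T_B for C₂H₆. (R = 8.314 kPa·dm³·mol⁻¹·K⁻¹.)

For a van der Waals gas the second virial coefficient B₂ = b − a/(RT) vanishes at T_B = a/(Rb).
T_B = 552.7/(8.314×0.06582) = 552.7/0.54723 = 1010 K

T_B ≈ 1010 K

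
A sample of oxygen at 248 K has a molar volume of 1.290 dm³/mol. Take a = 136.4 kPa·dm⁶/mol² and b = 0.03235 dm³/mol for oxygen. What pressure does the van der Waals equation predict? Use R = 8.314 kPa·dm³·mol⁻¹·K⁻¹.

P ≈ 1557 kPa

P = RT/(V_m − b) − a/V_m²
RT/(V_m − b) = (8.314)(248)/(1.290 − 0.03235) = 2061.9/1.2577 = 1639.4 kPa
a/V_m² = 136.4/(1.290)² = 81.966 kPa
P = 1639.4 − 81.966 = 1557 kPa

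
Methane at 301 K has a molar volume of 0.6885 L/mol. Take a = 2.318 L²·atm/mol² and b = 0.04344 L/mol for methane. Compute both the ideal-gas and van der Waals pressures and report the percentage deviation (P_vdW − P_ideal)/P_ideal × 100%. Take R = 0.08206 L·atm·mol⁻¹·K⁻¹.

-6.90 %

Ideal: P_ideal = RT/V_m = (0.08206)(301)/0.6885 = 35.8752 atm
vdW: P = RT/(V_m − b) − a/V_m² = 24.7001/0.645060 − 2.318/0.474032 = 38.2912 − 4.88997 = 33.4012 atm
% deviation = (33.4012 − 35.8752)/35.8752 × 100% = -6.90%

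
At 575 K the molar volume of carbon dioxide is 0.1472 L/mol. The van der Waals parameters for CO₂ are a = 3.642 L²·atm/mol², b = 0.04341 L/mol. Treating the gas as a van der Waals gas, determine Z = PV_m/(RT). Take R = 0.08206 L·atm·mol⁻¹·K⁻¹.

Z ≈ 0.8939

P = RT/(V_m − b) − a/V_m² = (0.08206)(575)/(0.1472 − 0.04341) − 3.642/(0.1472)²
  = 47.185/0.10379 − 168.08 = 454.62 − 168.08 = 286.54 atm
Z = PV_m/(RT) = (286.54)(0.1472)/((0.08206)(575)) = 42.179/47.185 = 0.8939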